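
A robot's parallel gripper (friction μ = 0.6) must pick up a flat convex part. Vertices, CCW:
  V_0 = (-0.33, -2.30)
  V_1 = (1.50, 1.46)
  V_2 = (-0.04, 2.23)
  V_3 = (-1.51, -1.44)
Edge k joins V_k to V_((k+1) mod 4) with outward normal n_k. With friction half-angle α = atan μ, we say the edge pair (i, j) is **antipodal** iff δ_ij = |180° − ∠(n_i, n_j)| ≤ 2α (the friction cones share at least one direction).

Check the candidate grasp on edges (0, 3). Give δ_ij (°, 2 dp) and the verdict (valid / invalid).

α = atan 0.6 = 30.96°;  2α = 61.93°
edge 0: e_0 = (+1.83, +3.76);  n_0 = (+0.8992, -0.4376)
edge 3: e_3 = (+1.18, -0.86);  n_3 = (-0.5890, -0.8081)
∠(n_0, n_3) = 100.13°
δ = |180° − 100.13°| = 79.87°
79.87° > 2α = 61.93°  →  invalid

δ = 79.87°, invalid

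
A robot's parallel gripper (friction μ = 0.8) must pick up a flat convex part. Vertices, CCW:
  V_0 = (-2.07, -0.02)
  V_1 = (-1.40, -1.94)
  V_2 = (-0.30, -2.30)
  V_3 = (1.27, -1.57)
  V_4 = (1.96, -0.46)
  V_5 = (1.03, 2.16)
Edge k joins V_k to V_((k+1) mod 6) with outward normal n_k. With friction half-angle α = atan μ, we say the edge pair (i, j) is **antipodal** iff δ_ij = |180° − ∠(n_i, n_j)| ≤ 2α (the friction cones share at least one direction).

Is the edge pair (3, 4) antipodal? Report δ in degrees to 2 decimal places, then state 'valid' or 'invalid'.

α = atan 0.8 = 38.66°;  2α = 77.32°
edge 3: e_3 = (+0.69, +1.11);  n_3 = (+0.8493, -0.5279)
edge 4: e_4 = (-0.93, +2.62);  n_4 = (+0.9424, +0.3345)
∠(n_3, n_4) = 51.41°
δ = |180° − 51.41°| = 128.59°
128.59° > 2α = 77.32°  →  invalid

δ = 128.59°, invalid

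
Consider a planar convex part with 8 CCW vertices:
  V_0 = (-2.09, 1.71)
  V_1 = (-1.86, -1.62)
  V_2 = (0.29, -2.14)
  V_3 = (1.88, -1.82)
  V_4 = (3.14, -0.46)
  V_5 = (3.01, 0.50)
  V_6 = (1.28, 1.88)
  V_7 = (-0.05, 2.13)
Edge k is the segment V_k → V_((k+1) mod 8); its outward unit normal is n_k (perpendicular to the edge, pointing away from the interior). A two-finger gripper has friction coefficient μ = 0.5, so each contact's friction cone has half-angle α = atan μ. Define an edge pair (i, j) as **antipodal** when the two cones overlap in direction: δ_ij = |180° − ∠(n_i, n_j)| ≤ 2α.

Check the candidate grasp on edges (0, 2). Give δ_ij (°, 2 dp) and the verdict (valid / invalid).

δ = 82.57°, invalid

α = atan 0.5 = 26.57°;  2α = 53.13°
edge 0: e_0 = (+0.23, -3.33);  n_0 = (-0.9976, -0.0689)
edge 2: e_2 = (+1.59, +0.32);  n_2 = (+0.1973, -0.9803)
∠(n_0, n_2) = 97.43°
δ = |180° − 97.43°| = 82.57°
82.57° > 2α = 53.13°  →  invalid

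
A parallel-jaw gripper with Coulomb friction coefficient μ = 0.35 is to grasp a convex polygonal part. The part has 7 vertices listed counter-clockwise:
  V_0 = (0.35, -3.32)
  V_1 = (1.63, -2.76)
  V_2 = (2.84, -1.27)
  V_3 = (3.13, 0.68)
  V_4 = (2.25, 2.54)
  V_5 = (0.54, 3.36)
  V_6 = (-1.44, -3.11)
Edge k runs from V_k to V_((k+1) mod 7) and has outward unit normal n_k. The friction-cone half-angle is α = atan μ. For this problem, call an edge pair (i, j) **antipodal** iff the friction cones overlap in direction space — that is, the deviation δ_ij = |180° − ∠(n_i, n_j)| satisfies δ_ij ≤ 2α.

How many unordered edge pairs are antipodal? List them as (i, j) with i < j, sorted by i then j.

count = 3; pairs: (1,5), (2,5), (4,6)

α = atan 0.35 = 19.29°;  2α = 38.58°
n_0 = (+0.4008, -0.9162)
n_1 = (+0.7763, -0.6304)
n_2 = (+0.9891, -0.1471)
n_3 = (+0.9039, +0.4277)
n_4 = (+0.4324, +0.9017)
n_5 = (-0.9562, +0.2926)
n_6 = (-0.1165, -0.9932)
  (0,1): δ = 152.71°  ·
  (0,2): δ = 122.09°  ·
  (0,3): δ = 88.31°  ·
  (0,4): δ = 49.25°  ·
  (0,5): δ = 49.36°  ·
  (0,6): δ = 149.68°  ·
  (1,2): δ = 149.38°  ·
  (1,3): δ = 115.60°  ·
  (1,4): δ = 76.54°  ·
  (1,5): δ = 22.06°  ✓
  (1,6): δ = 122.39°  ·
  (2,3): δ = 146.22°  ·
  (2,4): δ = 107.16°  ·
  (2,5): δ = 8.56°  ✓
  (2,6): δ = 91.77°  ·
  (3,4): δ = 140.94°  ·
  (3,5): δ = 42.34°  ·
  (3,6): δ = 57.99°  ·
  (4,5): δ = 81.40°  ·
  (4,6): δ = 18.93°  ✓
  (5,6): δ = 79.68°  ·
antipodal pairs: 3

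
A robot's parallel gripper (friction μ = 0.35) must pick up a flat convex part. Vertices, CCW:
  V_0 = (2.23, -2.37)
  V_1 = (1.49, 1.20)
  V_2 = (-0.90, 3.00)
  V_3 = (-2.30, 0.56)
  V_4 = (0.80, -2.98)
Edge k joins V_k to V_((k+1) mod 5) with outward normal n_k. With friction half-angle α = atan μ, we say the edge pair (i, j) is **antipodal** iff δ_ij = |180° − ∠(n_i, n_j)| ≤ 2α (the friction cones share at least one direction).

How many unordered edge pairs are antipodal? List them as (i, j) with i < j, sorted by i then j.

count = 3; pairs: (0,3), (1,3), (2,4)

α = atan 0.35 = 19.29°;  2α = 38.58°
n_0 = (+0.9792, +0.2030)
n_1 = (+0.6016, +0.7988)
n_2 = (-0.8674, +0.4977)
n_3 = (-0.7523, -0.6588)
n_4 = (+0.3924, -0.9198)
  (0,1): δ = 138.70°  ·
  (0,2): δ = 41.56°  ·
  (0,3): δ = 29.50°  ✓
  (0,4): δ = 101.39°  ·
  (1,2): δ = 82.86°  ·
  (1,3): δ = 11.81°  ✓
  (1,4): δ = 60.09°  ·
  (2,3): δ = 108.95°  ·
  (2,4): δ = 37.05°  ✓
  (3,4): δ = 108.11°  ·
antipodal pairs: 3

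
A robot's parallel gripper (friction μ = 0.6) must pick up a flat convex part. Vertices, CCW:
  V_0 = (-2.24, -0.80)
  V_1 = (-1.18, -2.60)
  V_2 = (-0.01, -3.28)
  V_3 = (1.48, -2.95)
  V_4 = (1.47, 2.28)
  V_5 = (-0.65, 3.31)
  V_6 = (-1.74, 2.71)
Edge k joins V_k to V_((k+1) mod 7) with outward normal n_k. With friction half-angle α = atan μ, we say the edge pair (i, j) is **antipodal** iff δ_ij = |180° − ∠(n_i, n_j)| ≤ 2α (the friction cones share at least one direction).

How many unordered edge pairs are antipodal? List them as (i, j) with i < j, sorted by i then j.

count = 9; pairs: (0,3), (0,4), (1,3), (1,4), (1,5), (2,4), (2,5), (3,5), (3,6)

α = atan 0.6 = 30.96°;  2α = 61.93°
n_0 = (-0.8617, -0.5074)
n_1 = (-0.5025, -0.8646)
n_2 = (+0.2162, -0.9763)
n_3 = (+1.0000, +0.0019)
n_4 = (+0.4370, +0.8995)
n_5 = (-0.4822, +0.8760)
n_6 = (-0.9900, +0.1410)
  (0,1): δ = 150.66°  ·
  (0,2): δ = 108.01°  ·
  (0,3): δ = 30.38°  ✓
  (0,4): δ = 33.59°  ✓
  (0,5): δ = 88.34°  ·
  (0,6): δ = 141.40°  ·
  (1,2): δ = 137.35°  ·
  (1,3): δ = 59.73°  ✓
  (1,4): δ = 4.25°  ✓
  (1,5): δ = 59.00°  ✓
  (1,6): δ = 112.06°  ·
  (2,3): δ = 102.38°  ·
  (2,4): δ = 38.40°  ✓
  (2,5): δ = 16.34°  ✓
  (2,6): δ = 69.40°  ·
  (3,4): δ = 116.02°  ·
  (3,5): δ = 61.28°  ✓
  (3,6): δ = 8.22°  ✓
  (4,5): δ = 125.26°  ·
  (4,6): δ = 72.19°  ·
  (5,6): δ = 126.94°  ·
antipodal pairs: 9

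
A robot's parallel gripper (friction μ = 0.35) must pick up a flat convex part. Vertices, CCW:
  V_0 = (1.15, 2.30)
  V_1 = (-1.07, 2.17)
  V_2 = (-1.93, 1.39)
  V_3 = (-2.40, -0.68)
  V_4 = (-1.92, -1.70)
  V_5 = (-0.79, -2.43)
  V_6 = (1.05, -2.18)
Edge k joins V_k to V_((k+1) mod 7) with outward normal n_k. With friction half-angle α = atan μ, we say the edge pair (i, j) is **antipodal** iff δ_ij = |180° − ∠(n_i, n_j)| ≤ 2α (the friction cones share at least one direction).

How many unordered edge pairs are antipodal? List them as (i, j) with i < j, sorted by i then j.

α = atan 0.35 = 19.29°;  2α = 38.58°
n_0 = (-0.0585, +0.9983)
n_1 = (-0.6718, +0.7407)
n_2 = (-0.9752, +0.2214)
n_3 = (-0.9048, -0.4258)
n_4 = (-0.5426, -0.8400)
n_5 = (+0.1346, -0.9909)
n_6 = (+0.9998, -0.0223)
  (0,1): δ = 141.14°  ·
  (0,2): δ = 106.14°  ·
  (0,3): δ = 68.15°  ·
  (0,4): δ = 36.21°  ✓
  (0,5): δ = 4.39°  ✓
  (0,6): δ = 85.37°  ·
  (1,2): δ = 145.00°  ·
  (1,3): δ = 107.01°  ·
  (1,4): δ = 75.07°  ·
  (1,5): δ = 34.47°  ✓
  (1,6): δ = 46.51°  ·
  (2,3): δ = 142.01°  ·
  (2,4): δ = 110.07°  ·
  (2,5): δ = 69.47°  ·
  (2,6): δ = 11.51°  ✓
  (3,4): δ = 148.06°  ·
  (3,5): δ = 107.46°  ·
  (3,6): δ = 26.48°  ✓
  (4,5): δ = 139.40°  ·
  (4,6): δ = 58.42°  ·
  (5,6): δ = 99.02°  ·
antipodal pairs: 5

count = 5; pairs: (0,4), (0,5), (1,5), (2,6), (3,6)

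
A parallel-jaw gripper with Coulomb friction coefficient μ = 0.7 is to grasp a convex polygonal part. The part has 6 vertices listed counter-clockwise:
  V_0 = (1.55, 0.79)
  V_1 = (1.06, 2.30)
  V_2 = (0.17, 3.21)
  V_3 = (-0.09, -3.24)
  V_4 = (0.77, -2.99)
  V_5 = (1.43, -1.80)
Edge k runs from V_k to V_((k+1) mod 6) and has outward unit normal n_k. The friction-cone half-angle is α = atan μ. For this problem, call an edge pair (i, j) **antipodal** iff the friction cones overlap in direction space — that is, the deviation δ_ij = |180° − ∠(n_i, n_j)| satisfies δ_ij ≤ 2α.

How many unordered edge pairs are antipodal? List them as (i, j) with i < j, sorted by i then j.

count = 5; pairs: (0,2), (1,2), (1,3), (2,4), (2,5)

α = atan 0.7 = 34.99°;  2α = 69.98°
n_0 = (+0.9512, +0.3087)
n_1 = (+0.7149, +0.6992)
n_2 = (-0.9992, +0.0403)
n_3 = (+0.2791, -0.9602)
n_4 = (+0.8745, -0.4850)
n_5 = (+0.9989, -0.0463)
  (0,1): δ = 153.62°  ·
  (0,2): δ = 20.29°  ✓
  (0,3): δ = 88.23°  ·
  (0,4): δ = 133.01°  ·
  (0,5): δ = 159.37°  ·
  (1,2): δ = 46.67°  ✓
  (1,3): δ = 61.85°  ✓
  (1,4): δ = 106.62°  ·
  (1,5): δ = 132.98°  ·
  (2,3): δ = 71.48°  ·
  (2,4): δ = 26.71°  ✓
  (2,5): δ = 0.34°  ✓
  (3,4): δ = 135.22°  ·
  (3,5): δ = 108.86°  ·
  (4,5): δ = 153.64°  ·
antipodal pairs: 5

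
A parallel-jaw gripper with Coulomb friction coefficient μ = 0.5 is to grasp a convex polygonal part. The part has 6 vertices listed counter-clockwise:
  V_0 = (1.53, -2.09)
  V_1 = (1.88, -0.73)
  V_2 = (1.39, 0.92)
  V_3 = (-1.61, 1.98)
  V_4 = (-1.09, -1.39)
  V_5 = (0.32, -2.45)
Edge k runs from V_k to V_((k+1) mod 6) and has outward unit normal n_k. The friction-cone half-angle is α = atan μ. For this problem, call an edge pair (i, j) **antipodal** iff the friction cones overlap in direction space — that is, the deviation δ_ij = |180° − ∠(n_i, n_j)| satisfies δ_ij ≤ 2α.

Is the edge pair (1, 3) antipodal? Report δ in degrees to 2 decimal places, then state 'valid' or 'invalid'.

δ = 7.77°, valid

α = atan 0.5 = 26.57°;  2α = 53.13°
edge 1: e_1 = (-0.49, +1.65);  n_1 = (+0.9586, +0.2847)
edge 3: e_3 = (+0.52, -3.37);  n_3 = (-0.9883, -0.1525)
∠(n_1, n_3) = 172.23°
δ = |180° − 172.23°| = 7.77°
7.77° ≤ 2α = 53.13°  →  valid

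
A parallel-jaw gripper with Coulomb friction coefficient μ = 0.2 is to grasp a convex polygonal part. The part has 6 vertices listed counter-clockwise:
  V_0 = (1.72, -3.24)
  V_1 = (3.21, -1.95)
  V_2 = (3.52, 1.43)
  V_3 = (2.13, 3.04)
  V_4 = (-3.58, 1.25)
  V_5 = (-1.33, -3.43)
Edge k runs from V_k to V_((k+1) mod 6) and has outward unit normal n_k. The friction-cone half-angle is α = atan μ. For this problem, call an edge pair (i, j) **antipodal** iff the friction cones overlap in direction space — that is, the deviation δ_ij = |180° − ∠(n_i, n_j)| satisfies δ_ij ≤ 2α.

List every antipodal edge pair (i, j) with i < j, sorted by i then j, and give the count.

α = atan 0.2 = 11.31°;  2α = 22.62°
n_0 = (+0.6545, -0.7560)
n_1 = (+0.9958, -0.0913)
n_2 = (+0.7569, +0.6535)
n_3 = (-0.2991, +0.9542)
n_4 = (-0.9013, -0.4333)
n_5 = (+0.0622, -0.9981)
  (0,1): δ = 136.13°  ·
  (0,2): δ = 90.08°  ·
  (0,3): δ = 23.48°  ·
  (0,4): δ = 74.79°  ·
  (0,5): δ = 142.68°  ·
  (1,2): δ = 133.95°  ·
  (1,3): δ = 67.35°  ·
  (1,4): δ = 30.92°  ·
  (1,5): δ = 98.80°  ·
  (2,3): δ = 113.40°  ·
  (2,4): δ = 15.13°  ✓
  (2,5): δ = 52.76°  ·
  (3,4): δ = 81.73°  ·
  (3,5): δ = 13.84°  ✓
  (4,5): δ = 112.11°  ·
antipodal pairs: 2

count = 2; pairs: (2,4), (3,5)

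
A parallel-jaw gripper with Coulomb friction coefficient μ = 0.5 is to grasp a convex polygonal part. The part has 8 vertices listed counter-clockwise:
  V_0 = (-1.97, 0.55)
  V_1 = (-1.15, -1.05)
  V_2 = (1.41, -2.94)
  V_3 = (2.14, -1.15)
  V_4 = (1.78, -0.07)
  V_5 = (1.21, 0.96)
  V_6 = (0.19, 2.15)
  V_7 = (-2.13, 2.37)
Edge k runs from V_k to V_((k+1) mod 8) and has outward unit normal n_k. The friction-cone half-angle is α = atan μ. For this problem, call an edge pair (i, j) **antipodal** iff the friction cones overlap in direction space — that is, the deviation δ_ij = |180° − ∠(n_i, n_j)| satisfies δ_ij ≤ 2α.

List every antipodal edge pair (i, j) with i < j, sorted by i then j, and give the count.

α = atan 0.5 = 26.57°;  2α = 53.13°
n_0 = (-0.8899, -0.4561)
n_1 = (-0.5939, -0.8045)
n_2 = (+0.9260, -0.3776)
n_3 = (+0.9487, +0.3162)
n_4 = (+0.8750, +0.4842)
n_5 = (+0.7593, +0.6508)
n_6 = (+0.0944, +0.9955)
n_7 = (-0.9962, -0.0876)
  (0,1): δ = 153.57°  ·
  (0,2): δ = 49.32°  ✓
  (0,3): δ = 8.70°  ✓
  (0,4): δ = 1.82°  ✓
  (0,5): δ = 13.47°  ✓
  (0,6): δ = 57.45°  ·
  (0,7): δ = 157.89°  ·
  (1,2): δ = 75.75°  ·
  (1,3): δ = 35.13°  ✓
  (1,4): δ = 24.60°  ✓
  (1,5): δ = 12.96°  ✓
  (1,6): δ = 31.02°  ✓
  (1,7): δ = 131.46°  ·
  (2,3): δ = 139.38°  ·
  (2,4): δ = 128.85°  ·
  (2,5): δ = 117.21°  ·
  (2,6): δ = 73.23°  ·
  (2,7): δ = 27.21°  ✓
  (3,4): δ = 169.47°  ·
  (3,5): δ = 157.83°  ·
  (3,6): δ = 113.85°  ·
  (3,7): δ = 13.41°  ✓
  (4,5): δ = 168.36°  ·
  (4,6): δ = 124.38°  ·
  (4,7): δ = 23.94°  ✓
  (5,6): δ = 136.02°  ·
  (5,7): δ = 35.58°  ✓
  (6,7): δ = 79.56°  ·
antipodal pairs: 12

count = 12; pairs: (0,2), (0,3), (0,4), (0,5), (1,3), (1,4), (1,5), (1,6), (2,7), (3,7), (4,7), (5,7)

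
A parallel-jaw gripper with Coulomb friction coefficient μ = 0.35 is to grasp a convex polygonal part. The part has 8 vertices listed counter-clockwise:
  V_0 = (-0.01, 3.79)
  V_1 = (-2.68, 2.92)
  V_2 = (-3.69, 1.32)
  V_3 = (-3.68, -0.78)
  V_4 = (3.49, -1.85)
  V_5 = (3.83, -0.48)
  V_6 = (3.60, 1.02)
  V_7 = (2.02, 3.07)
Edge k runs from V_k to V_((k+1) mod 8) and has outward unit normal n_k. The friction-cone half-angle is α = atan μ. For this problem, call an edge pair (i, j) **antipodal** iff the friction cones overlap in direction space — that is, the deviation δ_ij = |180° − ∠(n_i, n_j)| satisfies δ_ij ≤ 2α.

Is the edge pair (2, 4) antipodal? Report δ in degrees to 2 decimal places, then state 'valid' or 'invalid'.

α = atan 0.35 = 19.29°;  2α = 38.58°
edge 2: e_2 = (+0.01, -2.10);  n_2 = (-1.0000, -0.0048)
edge 4: e_4 = (+0.34, +1.37);  n_4 = (+0.9706, -0.2409)
∠(n_2, n_4) = 165.79°
δ = |180° − 165.79°| = 14.21°
14.21° ≤ 2α = 38.58°  →  valid

δ = 14.21°, valid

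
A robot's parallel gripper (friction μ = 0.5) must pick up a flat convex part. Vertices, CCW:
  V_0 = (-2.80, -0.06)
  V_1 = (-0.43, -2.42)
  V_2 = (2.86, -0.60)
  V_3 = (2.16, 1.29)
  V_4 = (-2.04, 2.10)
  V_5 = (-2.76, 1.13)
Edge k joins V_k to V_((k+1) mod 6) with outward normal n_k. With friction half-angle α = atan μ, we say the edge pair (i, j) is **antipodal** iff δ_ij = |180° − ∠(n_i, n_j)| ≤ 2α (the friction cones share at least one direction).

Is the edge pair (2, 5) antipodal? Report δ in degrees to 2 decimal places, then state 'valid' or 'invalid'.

δ = 22.25°, valid

α = atan 0.5 = 26.57°;  2α = 53.13°
edge 2: e_2 = (-0.70, +1.89);  n_2 = (+0.9377, +0.3473)
edge 5: e_5 = (-0.04, -1.19);  n_5 = (-0.9994, +0.0336)
∠(n_2, n_5) = 157.75°
δ = |180° − 157.75°| = 22.25°
22.25° ≤ 2α = 53.13°  →  valid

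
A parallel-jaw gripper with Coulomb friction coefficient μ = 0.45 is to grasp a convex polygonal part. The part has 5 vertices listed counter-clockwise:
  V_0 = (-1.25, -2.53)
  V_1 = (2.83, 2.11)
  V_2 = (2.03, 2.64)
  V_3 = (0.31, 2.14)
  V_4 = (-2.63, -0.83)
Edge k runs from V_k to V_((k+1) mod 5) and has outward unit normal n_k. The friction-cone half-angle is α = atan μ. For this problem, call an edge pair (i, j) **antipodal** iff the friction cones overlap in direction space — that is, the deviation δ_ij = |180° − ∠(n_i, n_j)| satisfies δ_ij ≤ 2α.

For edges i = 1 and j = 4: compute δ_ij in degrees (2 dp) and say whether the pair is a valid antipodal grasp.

α = atan 0.45 = 24.23°;  2α = 48.46°
edge 1: e_1 = (-0.80, +0.53);  n_1 = (+0.5523, +0.8336)
edge 4: e_4 = (+1.38, -1.70);  n_4 = (-0.7764, -0.6302)
∠(n_1, n_4) = 162.59°
δ = |180° − 162.59°| = 17.41°
17.41° ≤ 2α = 48.46°  →  valid

δ = 17.41°, valid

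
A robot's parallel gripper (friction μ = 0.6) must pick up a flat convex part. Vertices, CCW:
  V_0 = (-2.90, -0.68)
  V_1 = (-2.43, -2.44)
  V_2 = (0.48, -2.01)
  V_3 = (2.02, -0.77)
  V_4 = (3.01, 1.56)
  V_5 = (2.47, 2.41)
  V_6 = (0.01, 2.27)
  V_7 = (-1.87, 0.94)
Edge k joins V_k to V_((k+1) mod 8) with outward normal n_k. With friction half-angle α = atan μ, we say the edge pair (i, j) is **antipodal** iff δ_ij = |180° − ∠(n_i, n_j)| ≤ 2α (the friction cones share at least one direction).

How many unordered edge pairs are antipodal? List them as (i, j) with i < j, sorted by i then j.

α = atan 0.6 = 30.96°;  2α = 61.93°
n_0 = (-0.9661, -0.2580)
n_1 = (+0.1462, -0.9893)
n_2 = (+0.6272, -0.7789)
n_3 = (+0.9204, -0.3911)
n_4 = (+0.8441, +0.5362)
n_5 = (-0.0568, +0.9984)
n_6 = (-0.5775, +0.8164)
n_7 = (-0.8439, +0.5365)
  (0,1): δ = 96.55°  ·
  (0,2): δ = 66.11°  ·
  (0,3): δ = 37.97°  ✓
  (0,4): δ = 17.48°  ✓
  (0,5): δ = 78.31°  ·
  (0,6): δ = 110.33°  ·
  (0,7): δ = 132.60°  ·
  (1,2): δ = 149.56°  ·
  (1,3): δ = 121.43°  ·
  (1,4): δ = 65.98°  ·
  (1,5): δ = 5.15°  ✓
  (1,6): δ = 26.87°  ✓
  (1,7): δ = 49.15°  ✓
  (2,3): δ = 151.86°  ·
  (2,4): δ = 96.41°  ·
  (2,5): δ = 35.58°  ✓
  (2,6): δ = 3.56°  ✓
  (2,7): δ = 18.71°  ✓
  (3,4): δ = 124.55°  ·
  (3,5): δ = 63.72°  ·
  (3,6): δ = 31.70°  ✓
  (3,7): δ = 9.43°  ✓
  (4,5): δ = 119.17°  ·
  (4,6): δ = 87.15°  ·
  (4,7): δ = 64.88°  ·
  (5,6): δ = 147.98°  ·
  (5,7): δ = 125.71°  ·
  (6,7): δ = 157.73°  ·
antipodal pairs: 10

count = 10; pairs: (0,3), (0,4), (1,5), (1,6), (1,7), (2,5), (2,6), (2,7), (3,6), (3,7)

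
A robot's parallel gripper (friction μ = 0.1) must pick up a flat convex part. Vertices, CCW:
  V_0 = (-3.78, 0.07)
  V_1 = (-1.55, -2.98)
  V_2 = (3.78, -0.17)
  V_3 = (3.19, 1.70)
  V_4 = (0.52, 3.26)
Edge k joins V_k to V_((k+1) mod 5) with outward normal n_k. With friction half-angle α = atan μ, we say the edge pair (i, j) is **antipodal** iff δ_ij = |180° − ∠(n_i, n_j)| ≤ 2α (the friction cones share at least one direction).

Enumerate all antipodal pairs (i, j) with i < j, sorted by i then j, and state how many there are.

α = atan 0.1 = 5.71°;  2α = 11.42°
n_0 = (-0.8072, -0.5902)
n_1 = (+0.4664, -0.8846)
n_2 = (+0.9537, +0.3009)
n_3 = (+0.5045, +0.8634)
n_4 = (-0.5958, +0.8031)
  (0,1): δ = 98.37°  ·
  (0,2): δ = 18.66°  ·
  (0,3): δ = 23.53°  ·
  (0,4): δ = 90.40°  ·
  (1,2): δ = 100.29°  ·
  (1,3): δ = 58.09°  ·
  (1,4): δ = 8.77°  ✓
  (2,3): δ = 137.81°  ·
  (2,4): δ = 70.94°  ·
  (3,4): δ = 113.13°  ·
antipodal pairs: 1

count = 1; pairs: (1,4)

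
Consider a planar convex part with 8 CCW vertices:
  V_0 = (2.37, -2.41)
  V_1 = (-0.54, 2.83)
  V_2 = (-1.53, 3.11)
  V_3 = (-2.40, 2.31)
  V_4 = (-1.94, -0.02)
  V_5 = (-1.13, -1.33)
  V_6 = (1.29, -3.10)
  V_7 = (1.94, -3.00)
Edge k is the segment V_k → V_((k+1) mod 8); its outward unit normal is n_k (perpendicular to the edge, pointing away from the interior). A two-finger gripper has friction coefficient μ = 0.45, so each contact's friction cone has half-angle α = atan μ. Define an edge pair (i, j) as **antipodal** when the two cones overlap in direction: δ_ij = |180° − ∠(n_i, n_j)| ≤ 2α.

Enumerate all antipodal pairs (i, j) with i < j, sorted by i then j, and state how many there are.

count = 9; pairs: (0,3), (0,4), (0,5), (1,4), (1,5), (1,6), (2,6), (2,7), (3,7)

α = atan 0.45 = 24.23°;  2α = 48.46°
n_0 = (+0.8742, +0.4855)
n_1 = (+0.2722, +0.9623)
n_2 = (-0.6769, +0.7361)
n_3 = (-0.9811, -0.1937)
n_4 = (-0.8505, -0.5259)
n_5 = (-0.5904, -0.8071)
n_6 = (+0.1521, -0.9884)
n_7 = (+0.8081, -0.5890)
  (0,1): δ = 134.84°  ·
  (0,2): δ = 76.45°  ·
  (0,3): δ = 17.88°  ✓
  (0,4): δ = 2.68°  ✓
  (0,5): δ = 24.77°  ✓
  (0,6): δ = 69.70°  ·
  (0,7): δ = 114.87°  ·
  (1,2): δ = 121.61°  ·
  (1,3): δ = 63.04°  ·
  (1,4): δ = 42.48°  ✓
  (1,5): δ = 20.39°  ✓
  (1,6): δ = 24.54°  ✓
  (1,7): δ = 69.71°  ·
  (2,3): δ = 121.43°  ·
  (2,4): δ = 100.87°  ·
  (2,5): δ = 78.78°  ·
  (2,6): δ = 33.85°  ✓
  (2,7): δ = 11.32°  ✓
  (3,4): δ = 159.44°  ·
  (3,5): δ = 137.35°  ·
  (3,6): δ = 92.42°  ·
  (3,7): δ = 47.25°  ✓
  (4,5): δ = 157.91°  ·
  (4,6): δ = 112.98°  ·
  (4,7): δ = 67.81°  ·
  (5,6): δ = 135.07°  ·
  (5,7): δ = 89.90°  ·
  (6,7): δ = 134.83°  ·
antipodal pairs: 9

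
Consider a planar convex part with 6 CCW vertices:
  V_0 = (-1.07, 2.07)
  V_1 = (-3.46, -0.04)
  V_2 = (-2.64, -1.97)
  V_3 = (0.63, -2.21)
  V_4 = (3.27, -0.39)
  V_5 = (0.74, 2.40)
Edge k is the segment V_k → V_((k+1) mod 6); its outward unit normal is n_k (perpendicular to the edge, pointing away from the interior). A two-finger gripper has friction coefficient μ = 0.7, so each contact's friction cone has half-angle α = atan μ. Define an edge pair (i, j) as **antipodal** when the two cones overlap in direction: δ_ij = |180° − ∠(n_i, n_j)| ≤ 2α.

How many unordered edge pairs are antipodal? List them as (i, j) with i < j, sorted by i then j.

count = 6; pairs: (0,2), (0,3), (1,4), (2,4), (2,5), (3,5)

α = atan 0.7 = 34.99°;  2α = 69.98°
n_0 = (-0.6618, +0.7497)
n_1 = (-0.9204, -0.3910)
n_2 = (-0.0732, -0.9973)
n_3 = (+0.5676, -0.8233)
n_4 = (+0.7408, +0.6717)
n_5 = (-0.1794, +0.9838)
  (0,1): δ = 108.42°  ·
  (0,2): δ = 45.64°  ✓
  (0,3): δ = 6.86°  ✓
  (0,4): δ = 90.76°  ·
  (0,5): δ = 148.89°  ·
  (1,2): δ = 117.22°  ·
  (1,3): δ = 78.44°  ·
  (1,4): δ = 19.18°  ✓
  (1,5): δ = 77.31°  ·
  (2,3): δ = 141.22°  ·
  (2,4): δ = 43.60°  ✓
  (2,5): δ = 14.53°  ✓
  (3,4): δ = 82.38°  ·
  (3,5): δ = 24.25°  ✓
  (4,5): δ = 121.87°  ·
antipodal pairs: 6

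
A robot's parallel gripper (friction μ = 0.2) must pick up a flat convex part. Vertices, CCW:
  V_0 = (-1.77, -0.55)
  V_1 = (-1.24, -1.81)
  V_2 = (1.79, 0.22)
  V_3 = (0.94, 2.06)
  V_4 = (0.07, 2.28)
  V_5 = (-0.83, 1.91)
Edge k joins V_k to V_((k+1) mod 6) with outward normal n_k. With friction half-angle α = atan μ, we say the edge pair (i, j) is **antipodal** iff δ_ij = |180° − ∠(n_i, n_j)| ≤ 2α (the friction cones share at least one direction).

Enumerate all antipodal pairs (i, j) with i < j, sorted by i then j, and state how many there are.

count = 2; pairs: (0,2), (1,4)

α = atan 0.2 = 11.31°;  2α = 22.62°
n_0 = (-0.9218, -0.3877)
n_1 = (+0.5566, -0.8308)
n_2 = (+0.9078, +0.4194)
n_3 = (+0.2452, +0.9695)
n_4 = (-0.3802, +0.9249)
n_5 = (-0.9341, +0.3569)
  (0,1): δ = 78.99°  ·
  (0,2): δ = 1.98°  ✓
  (0,3): δ = 53.00°  ·
  (0,4): δ = 89.53°  ·
  (0,5): δ = 136.27°  ·
  (1,2): δ = 99.03°  ·
  (1,3): δ = 48.01°  ·
  (1,4): δ = 11.47°  ✓
  (1,5): δ = 35.27°  ·
  (2,3): δ = 128.99°  ·
  (2,4): δ = 92.45°  ·
  (2,5): δ = 45.71°  ·
  (3,4): δ = 143.46°  ·
  (3,5): δ = 96.72°  ·
  (4,5): δ = 133.26°  ·
antipodal pairs: 2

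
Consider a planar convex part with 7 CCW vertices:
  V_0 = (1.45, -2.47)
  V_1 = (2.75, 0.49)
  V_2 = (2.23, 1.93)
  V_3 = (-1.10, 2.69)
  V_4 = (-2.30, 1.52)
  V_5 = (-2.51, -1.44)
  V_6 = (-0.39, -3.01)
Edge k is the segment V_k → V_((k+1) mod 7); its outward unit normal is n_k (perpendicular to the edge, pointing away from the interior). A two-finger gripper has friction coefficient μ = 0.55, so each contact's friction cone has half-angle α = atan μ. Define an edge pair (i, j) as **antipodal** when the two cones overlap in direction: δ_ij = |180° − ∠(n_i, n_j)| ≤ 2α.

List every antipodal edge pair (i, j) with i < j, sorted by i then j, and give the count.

α = atan 0.55 = 28.81°;  2α = 57.62°
n_0 = (+0.9156, -0.4021)
n_1 = (+0.9406, +0.3396)
n_2 = (+0.2225, +0.9749)
n_3 = (-0.6981, +0.7160)
n_4 = (-0.9975, +0.0708)
n_5 = (-0.5951, -0.8036)
n_6 = (+0.2816, -0.9595)
  (0,1): δ = 136.43°  ·
  (0,2): δ = 79.15°  ·
  (0,3): δ = 22.01°  ✓
  (0,4): δ = 19.65°  ✓
  (0,5): δ = 77.19°  ·
  (0,6): δ = 130.07°  ·
  (1,2): δ = 122.71°  ·
  (1,3): δ = 65.58°  ·
  (1,4): δ = 23.91°  ✓
  (1,5): δ = 33.62°  ✓
  (1,6): δ = 86.50°  ·
  (2,3): δ = 122.87°  ·
  (2,4): δ = 81.20°  ·
  (2,5): δ = 23.67°  ✓
  (2,6): δ = 29.21°  ✓
  (3,4): δ = 138.33°  ·
  (3,5): δ = 80.80°  ·
  (3,6): δ = 27.92°  ✓
  (4,5): δ = 122.46°  ·
  (4,6): δ = 69.59°  ·
  (5,6): δ = 127.12°  ·
antipodal pairs: 7

count = 7; pairs: (0,3), (0,4), (1,4), (1,5), (2,5), (2,6), (3,6)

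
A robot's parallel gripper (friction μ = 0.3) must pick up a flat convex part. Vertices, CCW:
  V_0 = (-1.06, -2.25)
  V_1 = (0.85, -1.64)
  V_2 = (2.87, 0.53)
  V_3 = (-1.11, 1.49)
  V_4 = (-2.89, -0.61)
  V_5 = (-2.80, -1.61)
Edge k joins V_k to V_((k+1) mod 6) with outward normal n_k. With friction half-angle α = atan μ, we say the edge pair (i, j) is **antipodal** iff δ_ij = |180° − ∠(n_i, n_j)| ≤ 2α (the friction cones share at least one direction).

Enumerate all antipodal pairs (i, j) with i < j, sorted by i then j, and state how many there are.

α = atan 0.3 = 16.70°;  2α = 33.40°
n_0 = (+0.3042, -0.9526)
n_1 = (+0.7320, -0.6814)
n_2 = (+0.2345, +0.9721)
n_3 = (-0.7628, +0.6466)
n_4 = (-0.9960, -0.0896)
n_5 = (-0.3452, -0.9385)
  (0,1): δ = 150.66°  ·
  (0,2): δ = 31.27°  ✓
  (0,3): δ = 32.00°  ✓
  (0,4): δ = 77.43°  ·
  (0,5): δ = 142.09°  ·
  (1,2): δ = 60.61°  ·
  (1,3): δ = 2.66°  ✓
  (1,4): δ = 48.09°  ·
  (1,5): δ = 112.76°  ·
  (2,3): δ = 116.72°  ·
  (2,4): δ = 71.30°  ·
  (2,5): δ = 6.63°  ✓
  (3,4): δ = 134.57°  ·
  (3,5): δ = 69.91°  ·
  (4,5): δ = 115.34°  ·
antipodal pairs: 4

count = 4; pairs: (0,2), (0,3), (1,3), (2,5)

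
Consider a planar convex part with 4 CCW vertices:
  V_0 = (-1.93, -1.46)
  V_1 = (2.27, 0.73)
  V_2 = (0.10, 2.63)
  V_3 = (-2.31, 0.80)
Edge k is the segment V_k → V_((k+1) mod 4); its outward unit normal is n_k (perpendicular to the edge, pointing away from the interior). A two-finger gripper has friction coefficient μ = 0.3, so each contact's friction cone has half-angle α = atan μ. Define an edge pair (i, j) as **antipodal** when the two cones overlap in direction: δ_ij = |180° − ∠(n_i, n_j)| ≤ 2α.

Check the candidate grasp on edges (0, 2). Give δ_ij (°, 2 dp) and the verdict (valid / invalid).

δ = 9.67°, valid

α = atan 0.3 = 16.70°;  2α = 33.40°
edge 0: e_0 = (+4.20, +2.19);  n_0 = (+0.4623, -0.8867)
edge 2: e_2 = (-2.41, -1.83);  n_2 = (-0.6047, +0.7964)
∠(n_0, n_2) = 170.33°
δ = |180° − 170.33°| = 9.67°
9.67° ≤ 2α = 33.40°  →  valid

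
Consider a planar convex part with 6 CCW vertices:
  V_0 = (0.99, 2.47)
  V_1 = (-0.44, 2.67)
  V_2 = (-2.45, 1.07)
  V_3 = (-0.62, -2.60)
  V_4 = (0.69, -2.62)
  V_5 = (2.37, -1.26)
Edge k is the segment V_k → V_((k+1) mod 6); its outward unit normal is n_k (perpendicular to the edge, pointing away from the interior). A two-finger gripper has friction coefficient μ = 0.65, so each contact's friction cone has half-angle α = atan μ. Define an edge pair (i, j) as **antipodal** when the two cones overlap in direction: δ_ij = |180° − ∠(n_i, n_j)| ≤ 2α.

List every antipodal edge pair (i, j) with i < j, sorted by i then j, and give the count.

count = 6; pairs: (0,2), (0,3), (0,4), (1,3), (1,4), (2,5)

α = atan 0.65 = 33.02°;  2α = 66.05°
n_0 = (+0.1385, +0.9904)
n_1 = (-0.6228, +0.7824)
n_2 = (-0.8949, -0.4462)
n_3 = (-0.0153, -0.9999)
n_4 = (+0.6292, -0.7772)
n_5 = (+0.9379, +0.3470)
  (0,1): δ = 133.52°  ·
  (0,2): δ = 55.54°  ✓
  (0,3): δ = 7.09°  ✓
  (0,4): δ = 46.95°  ✓
  (0,5): δ = 118.26°  ·
  (1,2): δ = 102.02°  ·
  (1,3): δ = 39.40°  ✓
  (1,4): δ = 0.47°  ✓
  (1,5): δ = 71.78°  ·
  (2,3): δ = 117.38°  ·
  (2,4): δ = 77.51°  ·
  (2,5): δ = 6.20°  ✓
  (3,4): δ = 140.13°  ·
  (3,5): δ = 68.82°  ·
  (4,5): δ = 108.69°  ·
antipodal pairs: 6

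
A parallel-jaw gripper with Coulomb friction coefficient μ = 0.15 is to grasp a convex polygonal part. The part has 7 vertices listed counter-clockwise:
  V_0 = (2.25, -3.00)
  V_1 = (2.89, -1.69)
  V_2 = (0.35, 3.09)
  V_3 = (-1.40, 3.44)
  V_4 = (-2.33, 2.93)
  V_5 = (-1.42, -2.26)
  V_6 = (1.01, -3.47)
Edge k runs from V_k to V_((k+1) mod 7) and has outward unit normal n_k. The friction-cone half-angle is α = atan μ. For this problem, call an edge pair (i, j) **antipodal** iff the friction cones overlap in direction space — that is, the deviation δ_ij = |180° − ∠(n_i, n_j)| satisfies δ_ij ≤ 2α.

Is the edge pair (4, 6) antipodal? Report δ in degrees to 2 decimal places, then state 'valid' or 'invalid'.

α = atan 0.15 = 8.53°;  2α = 17.06°
edge 4: e_4 = (+0.91, -5.19);  n_4 = (-0.9850, -0.1727)
edge 6: e_6 = (+1.24, +0.47);  n_6 = (+0.3544, -0.9351)
∠(n_4, n_6) = 100.81°
δ = |180° − 100.81°| = 79.19°
79.19° > 2α = 17.06°  →  invalid

δ = 79.19°, invalid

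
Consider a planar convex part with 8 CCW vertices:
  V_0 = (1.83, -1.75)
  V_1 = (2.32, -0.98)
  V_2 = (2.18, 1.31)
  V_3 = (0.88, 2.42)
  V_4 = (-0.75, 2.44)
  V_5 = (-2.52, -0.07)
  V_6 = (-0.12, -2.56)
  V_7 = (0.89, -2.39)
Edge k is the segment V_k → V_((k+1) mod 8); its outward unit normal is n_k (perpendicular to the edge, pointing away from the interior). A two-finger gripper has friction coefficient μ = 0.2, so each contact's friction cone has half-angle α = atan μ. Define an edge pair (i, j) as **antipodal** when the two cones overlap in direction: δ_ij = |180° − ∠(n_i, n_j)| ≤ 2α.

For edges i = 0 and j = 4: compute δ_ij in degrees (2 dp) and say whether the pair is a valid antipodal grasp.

δ = 2.72°, valid

α = atan 0.2 = 11.31°;  2α = 22.62°
edge 0: e_0 = (+0.49, +0.77);  n_0 = (+0.8437, -0.5369)
edge 4: e_4 = (-1.77, -2.51);  n_4 = (-0.8172, +0.5763)
∠(n_0, n_4) = 177.28°
δ = |180° − 177.28°| = 2.72°
2.72° ≤ 2α = 22.62°  →  valid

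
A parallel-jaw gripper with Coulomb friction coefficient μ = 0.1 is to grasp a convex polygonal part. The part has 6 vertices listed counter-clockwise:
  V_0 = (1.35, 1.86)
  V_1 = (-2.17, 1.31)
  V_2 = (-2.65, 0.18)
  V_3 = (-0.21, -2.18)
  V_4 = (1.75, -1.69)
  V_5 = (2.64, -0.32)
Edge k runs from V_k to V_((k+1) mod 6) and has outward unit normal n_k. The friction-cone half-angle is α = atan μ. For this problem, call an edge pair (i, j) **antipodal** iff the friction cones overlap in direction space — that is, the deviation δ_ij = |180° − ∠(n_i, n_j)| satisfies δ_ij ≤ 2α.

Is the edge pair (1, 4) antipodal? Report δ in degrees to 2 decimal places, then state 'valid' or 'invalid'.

δ = 9.99°, valid

α = atan 0.1 = 5.71°;  2α = 11.42°
edge 1: e_1 = (-0.48, -1.13);  n_1 = (-0.9204, +0.3910)
edge 4: e_4 = (+0.89, +1.37);  n_4 = (+0.8386, -0.5448)
∠(n_1, n_4) = 170.01°
δ = |180° − 170.01°| = 9.99°
9.99° ≤ 2α = 11.42°  →  valid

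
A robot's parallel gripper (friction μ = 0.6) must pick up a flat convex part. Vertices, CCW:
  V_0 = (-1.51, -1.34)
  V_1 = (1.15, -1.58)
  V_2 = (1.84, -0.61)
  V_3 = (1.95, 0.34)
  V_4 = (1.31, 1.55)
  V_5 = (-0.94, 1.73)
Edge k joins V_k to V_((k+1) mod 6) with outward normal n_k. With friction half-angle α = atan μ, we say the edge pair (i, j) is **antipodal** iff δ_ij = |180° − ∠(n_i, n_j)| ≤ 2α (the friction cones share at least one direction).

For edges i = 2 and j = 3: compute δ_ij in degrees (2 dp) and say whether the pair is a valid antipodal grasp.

α = atan 0.6 = 30.96°;  2α = 61.93°
edge 2: e_2 = (+0.11, +0.95);  n_2 = (+0.9934, -0.1150)
edge 3: e_3 = (-0.64, +1.21);  n_3 = (+0.8840, +0.4676)
∠(n_2, n_3) = 34.48°
δ = |180° − 34.48°| = 145.52°
145.52° > 2α = 61.93°  →  invalid

δ = 145.52°, invalid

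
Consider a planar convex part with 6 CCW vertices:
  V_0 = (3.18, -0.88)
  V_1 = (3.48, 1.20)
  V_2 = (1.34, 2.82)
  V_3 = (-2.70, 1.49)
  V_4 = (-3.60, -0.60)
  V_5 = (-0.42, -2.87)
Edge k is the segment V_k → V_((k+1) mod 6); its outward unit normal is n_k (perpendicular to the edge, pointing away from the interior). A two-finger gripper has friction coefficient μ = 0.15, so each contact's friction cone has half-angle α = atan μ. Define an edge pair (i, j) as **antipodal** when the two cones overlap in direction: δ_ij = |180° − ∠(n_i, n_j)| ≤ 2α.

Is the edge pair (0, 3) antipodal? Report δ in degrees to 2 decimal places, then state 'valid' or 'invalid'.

δ = 15.09°, valid

α = atan 0.15 = 8.53°;  2α = 17.06°
edge 0: e_0 = (+0.30, +2.08);  n_0 = (+0.9898, -0.1428)
edge 3: e_3 = (-0.90, -2.09);  n_3 = (-0.9185, +0.3955)
∠(n_0, n_3) = 164.91°
δ = |180° − 164.91°| = 15.09°
15.09° ≤ 2α = 17.06°  →  valid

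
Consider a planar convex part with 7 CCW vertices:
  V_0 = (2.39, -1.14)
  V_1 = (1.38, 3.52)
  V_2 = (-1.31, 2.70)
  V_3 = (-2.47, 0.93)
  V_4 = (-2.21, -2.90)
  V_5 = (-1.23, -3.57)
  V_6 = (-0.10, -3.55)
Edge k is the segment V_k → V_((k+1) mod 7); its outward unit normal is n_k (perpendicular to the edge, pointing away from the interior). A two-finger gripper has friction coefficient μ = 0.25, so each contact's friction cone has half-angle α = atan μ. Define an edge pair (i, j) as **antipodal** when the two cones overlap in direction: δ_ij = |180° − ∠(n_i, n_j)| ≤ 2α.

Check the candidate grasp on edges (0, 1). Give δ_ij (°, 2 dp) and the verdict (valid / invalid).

α = atan 0.25 = 14.04°;  2α = 28.07°
edge 0: e_0 = (-1.01, +4.66);  n_0 = (+0.9773, +0.2118)
edge 1: e_1 = (-2.69, -0.82);  n_1 = (-0.2916, +0.9565)
∠(n_0, n_1) = 94.72°
δ = |180° − 94.72°| = 85.28°
85.28° > 2α = 28.07°  →  invalid

δ = 85.28°, invalid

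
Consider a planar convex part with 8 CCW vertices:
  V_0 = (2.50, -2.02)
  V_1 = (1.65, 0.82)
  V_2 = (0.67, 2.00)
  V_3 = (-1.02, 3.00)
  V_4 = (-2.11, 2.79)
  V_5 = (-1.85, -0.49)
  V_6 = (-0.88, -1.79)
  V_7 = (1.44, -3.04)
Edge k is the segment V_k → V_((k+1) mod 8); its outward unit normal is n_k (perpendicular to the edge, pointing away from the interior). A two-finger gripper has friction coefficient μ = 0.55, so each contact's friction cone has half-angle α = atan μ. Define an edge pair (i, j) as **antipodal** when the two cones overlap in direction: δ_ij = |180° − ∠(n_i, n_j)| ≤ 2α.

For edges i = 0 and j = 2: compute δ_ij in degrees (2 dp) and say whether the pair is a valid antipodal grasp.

δ = 137.28°, invalid

α = atan 0.55 = 28.81°;  2α = 57.62°
edge 0: e_0 = (-0.85, +2.84);  n_0 = (+0.9580, +0.2867)
edge 2: e_2 = (-1.69, +1.00);  n_2 = (+0.5092, +0.8606)
∠(n_0, n_2) = 42.72°
δ = |180° − 42.72°| = 137.28°
137.28° > 2α = 57.62°  →  invalid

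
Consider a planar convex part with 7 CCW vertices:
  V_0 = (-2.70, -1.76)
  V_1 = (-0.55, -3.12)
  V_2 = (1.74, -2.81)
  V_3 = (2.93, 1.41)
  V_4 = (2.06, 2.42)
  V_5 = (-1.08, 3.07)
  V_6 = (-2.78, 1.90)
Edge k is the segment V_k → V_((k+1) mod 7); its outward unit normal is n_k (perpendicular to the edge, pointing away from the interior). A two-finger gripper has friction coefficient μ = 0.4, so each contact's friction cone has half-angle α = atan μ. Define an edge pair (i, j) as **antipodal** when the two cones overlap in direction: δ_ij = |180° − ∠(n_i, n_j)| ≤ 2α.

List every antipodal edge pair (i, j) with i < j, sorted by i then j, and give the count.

count = 7; pairs: (0,3), (0,4), (1,4), (1,5), (2,5), (2,6), (3,6)

α = atan 0.4 = 21.80°;  2α = 43.60°
n_0 = (-0.5346, -0.8451)
n_1 = (+0.1341, -0.9910)
n_2 = (+0.9625, -0.2714)
n_3 = (+0.7577, +0.6526)
n_4 = (+0.2027, +0.9792)
n_5 = (-0.5669, +0.8238)
n_6 = (-0.9998, -0.0219)
  (0,1): δ = 139.97°  ·
  (0,2): δ = 73.43°  ·
  (0,3): δ = 16.94°  ✓
  (0,4): δ = 20.62°  ✓
  (0,5): δ = 66.85°  ·
  (0,6): δ = 123.57°  ·
  (1,2): δ = 113.46°  ·
  (1,3): δ = 56.97°  ·
  (1,4): δ = 19.40°  ✓
  (1,5): δ = 26.83°  ✓
  (1,6): δ = 83.54°  ·
  (2,3): δ = 123.51°  ·
  (2,4): δ = 85.95°  ·
  (2,5): δ = 39.71°  ✓
  (2,6): δ = 17.00°  ✓
  (3,4): δ = 142.44°  ·
  (3,5): δ = 96.20°  ·
  (3,6): δ = 39.49°  ✓
  (4,5): δ = 133.77°  ·
  (4,6): δ = 77.05°  ·
  (5,6): δ = 123.28°  ·
antipodal pairs: 7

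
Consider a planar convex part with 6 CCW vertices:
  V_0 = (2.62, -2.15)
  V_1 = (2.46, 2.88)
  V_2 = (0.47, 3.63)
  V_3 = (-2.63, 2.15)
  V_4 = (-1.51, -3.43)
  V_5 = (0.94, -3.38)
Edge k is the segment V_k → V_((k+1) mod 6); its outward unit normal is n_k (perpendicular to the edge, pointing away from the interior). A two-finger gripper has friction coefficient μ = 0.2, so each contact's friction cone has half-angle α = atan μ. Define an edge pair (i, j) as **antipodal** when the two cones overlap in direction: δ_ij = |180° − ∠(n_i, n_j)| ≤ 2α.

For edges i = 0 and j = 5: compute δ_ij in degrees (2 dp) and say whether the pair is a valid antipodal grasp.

α = atan 0.2 = 11.31°;  2α = 22.62°
edge 0: e_0 = (-0.16, +5.03);  n_0 = (+0.9995, +0.0318)
edge 5: e_5 = (+1.68, +1.23);  n_5 = (+0.5907, -0.8069)
∠(n_0, n_5) = 55.61°
δ = |180° − 55.61°| = 124.39°
124.39° > 2α = 22.62°  →  invalid

δ = 124.39°, invalid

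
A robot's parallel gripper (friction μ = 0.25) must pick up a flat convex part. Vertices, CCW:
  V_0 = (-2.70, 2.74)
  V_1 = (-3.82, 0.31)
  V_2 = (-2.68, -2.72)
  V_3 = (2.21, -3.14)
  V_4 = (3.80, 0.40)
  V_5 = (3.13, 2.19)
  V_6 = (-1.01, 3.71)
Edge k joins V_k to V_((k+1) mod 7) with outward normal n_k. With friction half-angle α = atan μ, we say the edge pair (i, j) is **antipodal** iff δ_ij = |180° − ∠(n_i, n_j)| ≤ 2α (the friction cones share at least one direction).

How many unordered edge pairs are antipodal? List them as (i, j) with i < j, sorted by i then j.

α = atan 0.25 = 14.04°;  2α = 28.07°
n_0 = (-0.9082, +0.4186)
n_1 = (-0.9359, -0.3521)
n_2 = (-0.0856, -0.9963)
n_3 = (+0.9122, -0.4097)
n_4 = (+0.9365, +0.3505)
n_5 = (+0.3447, +0.9387)
n_6 = (-0.4978, +0.8673)
  (0,1): δ = 134.64°  ·
  (0,2): δ = 70.16°  ·
  (0,3): δ = 0.56°  ✓
  (0,4): δ = 45.27°  ·
  (0,5): δ = 94.58°  ·
  (0,6): δ = 144.60°  ·
  (1,2): δ = 115.53°  ·
  (1,3): δ = 44.81°  ·
  (1,4): δ = 0.10°  ✓
  (1,5): δ = 49.22°  ·
  (1,6): δ = 99.24°  ·
  (2,3): δ = 109.28°  ·
  (2,4): δ = 64.57°  ·
  (2,5): δ = 15.25°  ✓
  (2,6): δ = 34.76°  ·
  (3,4): δ = 135.29°  ·
  (3,5): δ = 85.97°  ·
  (3,6): δ = 35.96°  ·
  (4,5): δ = 130.68°  ·
  (4,6): δ = 80.67°  ·
  (5,6): δ = 129.99°  ·
antipodal pairs: 3

count = 3; pairs: (0,3), (1,4), (2,5)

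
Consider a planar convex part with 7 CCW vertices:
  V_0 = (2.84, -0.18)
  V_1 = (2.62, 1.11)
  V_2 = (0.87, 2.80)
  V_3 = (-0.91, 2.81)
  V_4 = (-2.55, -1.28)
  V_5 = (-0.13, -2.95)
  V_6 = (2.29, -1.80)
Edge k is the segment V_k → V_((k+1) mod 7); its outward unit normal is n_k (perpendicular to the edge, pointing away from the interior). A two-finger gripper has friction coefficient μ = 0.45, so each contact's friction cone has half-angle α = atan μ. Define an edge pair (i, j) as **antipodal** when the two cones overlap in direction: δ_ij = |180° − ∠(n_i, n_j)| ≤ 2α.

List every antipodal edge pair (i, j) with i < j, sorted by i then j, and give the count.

α = atan 0.45 = 24.23°;  2α = 48.46°
n_0 = (+0.9858, +0.1681)
n_1 = (+0.6947, +0.7193)
n_2 = (+0.0056, +1.0000)
n_3 = (-0.9282, +0.3722)
n_4 = (-0.5680, -0.8230)
n_5 = (+0.4292, -0.9032)
n_6 = (+0.9469, -0.3215)
  (0,1): δ = 143.68°  ·
  (0,2): δ = 100.00°  ·
  (0,3): δ = 31.53°  ✓
  (0,4): δ = 45.71°  ✓
  (0,5): δ = 105.74°  ·
  (0,6): δ = 151.57°  ·
  (1,2): δ = 136.32°  ·
  (1,3): δ = 67.85°  ·
  (1,4): δ = 9.39°  ✓
  (1,5): δ = 69.42°  ·
  (1,6): δ = 115.25°  ·
  (2,3): δ = 111.53°  ·
  (2,4): δ = 34.29°  ✓
  (2,5): δ = 25.74°  ✓
  (2,6): δ = 71.57°  ·
  (3,4): δ = 102.76°  ·
  (3,5): δ = 42.73°  ✓
  (3,6): δ = 3.10°  ✓
  (4,5): δ = 119.97°  ·
  (4,6): δ = 74.14°  ·
  (5,6): δ = 134.17°  ·
antipodal pairs: 7

count = 7; pairs: (0,3), (0,4), (1,4), (2,4), (2,5), (3,5), (3,6)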